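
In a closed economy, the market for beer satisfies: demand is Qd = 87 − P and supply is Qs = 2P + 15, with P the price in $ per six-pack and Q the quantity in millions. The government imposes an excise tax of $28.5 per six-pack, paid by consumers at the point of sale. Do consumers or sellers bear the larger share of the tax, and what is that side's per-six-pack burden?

Consumers bear the larger share: $19 per six-pack.

Without the tax, 87 − P = 2P + 15 gives 3P = 72, so P* = $24 and Q* = 63.
With the tax collected from consumers, demand (in seller-price terms) shifts: Qd = 87 − (P + 28.5).
Solving gives Q = 44 with consumers paying $43 and sellers receiving $14.5 (the $28.5 wedge).
Per-six-pack burden: consumers $19, sellers $9.5.
Consumers take the larger share because demand is less price-elastic here (demand slope 1 vs supply slope 2).
The less price-elastic side of the market bears the larger share of a per-unit tax.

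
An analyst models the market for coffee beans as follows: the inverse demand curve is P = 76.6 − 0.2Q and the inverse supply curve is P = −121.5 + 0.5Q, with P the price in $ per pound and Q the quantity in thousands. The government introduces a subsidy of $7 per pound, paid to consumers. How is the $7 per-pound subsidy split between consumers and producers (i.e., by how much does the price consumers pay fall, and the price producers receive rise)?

Consumers gain $2 per pound; producers gain $5 per pound.

Rewrite in direct form: Qd = 383 − 5P and Qs = 2P + 243.
Without the subsidy, 383 − 5P = 2P + 243 gives 7P = 140, so P* = $20 and Q* = 283.
With a per-unit subsidy paid to consumers, each effectively pays P − 7, so demand becomes Qd = 383 − 5(P − 7).
Solving gives Q = 293 with consumers paying $18 and producers receiving $25 (the $7 wedge).
Gain to consumers: $2; to producers: $5. (They sum to $7.)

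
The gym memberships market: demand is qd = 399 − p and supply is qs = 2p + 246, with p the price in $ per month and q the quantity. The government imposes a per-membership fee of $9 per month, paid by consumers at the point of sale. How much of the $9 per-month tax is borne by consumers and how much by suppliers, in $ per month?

Consumers bear $6 per month; suppliers bear $3 per month.

Before the tax: set 399 − p = 2p + 246 → p* = $51, q* = 348.
With the tax collected from consumers, demand (in seller-price terms) shifts: qd = 399 − (p + 9).
Solving gives q = 342 with consumers paying $57 and suppliers receiving $48 (the $9 wedge).
Burden on consumers: $6; on suppliers: $3. (They sum to $9.)
The less price-elastic side of the market bears the larger share of a per-unit tax.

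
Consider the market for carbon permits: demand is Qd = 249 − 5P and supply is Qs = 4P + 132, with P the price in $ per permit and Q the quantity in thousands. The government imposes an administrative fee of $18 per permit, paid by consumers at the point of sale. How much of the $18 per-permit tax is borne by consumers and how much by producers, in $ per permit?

Consumers bear $8 per permit; producers bear $10 per permit.

Without the tax, 249 − 5P = 4P + 132 gives 9P = 117, so P* = $13 and Q* = 184.
With the tax collected from consumers, demand (in seller-price terms) shifts: Qd = 249 − 5(P + 18).
New equilibrium: consumers pay $21, producers receive $3, Q = 144. (Wedge: Pb − Ps = 18.)
Burden on consumers: $8; on producers: $10. (They sum to $18.)
The less price-elastic side of the market bears the larger share of a per-unit tax.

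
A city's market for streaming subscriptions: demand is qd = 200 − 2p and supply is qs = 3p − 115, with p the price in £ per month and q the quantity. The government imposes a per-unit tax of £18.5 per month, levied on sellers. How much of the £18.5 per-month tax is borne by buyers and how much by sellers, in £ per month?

Before the tax: set 200 − 2p = 3p − 115 → p* = £63, q* = 74.
With the tax collected from sellers, supply shifts: qs = 3(p − 18.5) − 115.
Solving gives q = 51.8 with buyers paying £74.1 and sellers receiving £55.6 (the £18.5 wedge).
Burden on buyers: £11.1; on sellers: £7.4. (They sum to £18.5.)
The less price-elastic side of the market bears the larger share of a per-unit tax.

Buyers bear £11.1 per month; sellers bear £7.4 per month.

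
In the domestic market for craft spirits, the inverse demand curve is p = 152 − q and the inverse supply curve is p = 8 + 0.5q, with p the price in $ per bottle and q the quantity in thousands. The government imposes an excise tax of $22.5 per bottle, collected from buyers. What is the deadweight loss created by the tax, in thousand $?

Deadweight loss = $168.75 thousand.

Rewrite in direct form: qd = 152 − p and qs = 2p − 16.
Before the tax: set 152 − p = 2p − 16 → p* = $56, q* = 96.
With the tax collected from buyers, demand (in seller-price terms) shifts: qd = 152 − (p + 22.5).
New equilibrium: buyers pay $71, producers receive $48.5, q = 81. (Wedge: pb − ps = 22.5.)
Quantity falls by |ΔQ| = |96 − 81| = 15.
DWL = ½ · t · |ΔQ| = ½ · 22.5 · 15 = $168.75.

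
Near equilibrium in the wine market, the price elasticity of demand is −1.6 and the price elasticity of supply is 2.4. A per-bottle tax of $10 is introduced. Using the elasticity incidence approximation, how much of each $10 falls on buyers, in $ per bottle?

Incidence ratio: buyers' share ≈ εs / (εs + |εd|) = 2.4 / (2.4 + 1.6) = 0.6.
So buyers bear ≈ 0.6 × $10 = $6; producers bear $4.

Buyers bear ≈ $6 per bottle.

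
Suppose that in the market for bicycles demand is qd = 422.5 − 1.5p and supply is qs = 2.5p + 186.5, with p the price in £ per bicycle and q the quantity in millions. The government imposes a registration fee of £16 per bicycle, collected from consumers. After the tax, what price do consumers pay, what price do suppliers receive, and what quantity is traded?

Without the tax, 422.5 − 1.5p = 2.5p + 186.5 gives 4p = 236, so p* = £59 and q* = 334.
With the tax collected from consumers, demand (in seller-price terms) shifts: qd = 422.5 − 1.5(p + 16).
Solving gives q = 319 with consumers paying £69 and suppliers receiving £53 (the £16 wedge).

Consumers pay £69; suppliers receive £53; quantity = 319.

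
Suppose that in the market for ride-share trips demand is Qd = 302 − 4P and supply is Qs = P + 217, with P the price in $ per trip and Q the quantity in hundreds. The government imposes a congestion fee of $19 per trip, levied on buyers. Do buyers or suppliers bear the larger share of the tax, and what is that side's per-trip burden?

Without the tax, 302 − 4P = P + 217 gives 5P = 85, so P* = $17 and Q* = 234.
With the tax collected from buyers, demand (in seller-price terms) shifts: Qd = 302 − 4(P + 19).
New equilibrium: buyers pay $20.8, suppliers receive $1.8, Q = 218.8. (Wedge: Pb − Ps = 19.)
Per-trip burden: buyers $3.8, suppliers $15.2.
Suppliers take the larger share because supply is less price-elastic here (demand slope 4 vs supply slope 1).

Suppliers bear the larger share: $15.2 per trip.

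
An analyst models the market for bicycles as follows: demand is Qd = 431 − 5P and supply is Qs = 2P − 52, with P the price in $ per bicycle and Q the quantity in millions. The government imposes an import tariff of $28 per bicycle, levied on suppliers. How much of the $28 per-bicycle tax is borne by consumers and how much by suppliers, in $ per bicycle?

Consumers bear $8 per bicycle; suppliers bear $20 per bicycle.

Without the tax, 431 − 5P = 2P − 52 gives 7P = 483, so P* = $69 and Q* = 86.
With the tax collected from suppliers, supply shifts: Qs = 2(P − 28) − 52.
Solving gives Q = 46 with consumers paying $77 and suppliers receiving $49 (the $28 wedge).
Burden on consumers: $8; on suppliers: $20. (They sum to $28.)
The less price-elastic side of the market bears the larger share of a per-unit tax.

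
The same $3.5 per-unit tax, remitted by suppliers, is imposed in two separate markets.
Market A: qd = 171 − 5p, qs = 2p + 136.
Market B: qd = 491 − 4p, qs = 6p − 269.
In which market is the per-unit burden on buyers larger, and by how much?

Market A: pre-tax p* = $5, q* = 146; post-tax q = 141; per-unit burden on buyers = $1.
Market B: pre-tax p* = $76, q* = 187; post-tax q = 178.6; per-unit burden on buyers = $2.1.
Difference: $1 vs $2.1 → market B is larger by $1.1.

Market B, by $1.1.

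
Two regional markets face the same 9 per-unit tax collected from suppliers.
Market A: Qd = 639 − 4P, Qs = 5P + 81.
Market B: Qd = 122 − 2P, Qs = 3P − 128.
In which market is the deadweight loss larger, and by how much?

Market A, by 41.4.

Market A: pre-tax P* = 62, Q* = 391; post-tax Q = 371; deadweight loss = 90.
Market B: pre-tax P* = 50, Q* = 22; post-tax Q = 11.2; deadweight loss = 48.6.
Difference: 90 vs 48.6 → market A is larger by 41.4.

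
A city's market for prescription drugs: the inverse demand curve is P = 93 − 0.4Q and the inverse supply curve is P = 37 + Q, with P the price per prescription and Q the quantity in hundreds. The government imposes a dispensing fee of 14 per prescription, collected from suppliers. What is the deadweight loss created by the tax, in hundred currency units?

Deadweight loss = 70 hundred.

Rewrite in direct form: Qd = 232.5 − 2.5P and Qs = P − 37.
Before the tax: set 232.5 − 2.5P = P − 37 → P* = 77, Q* = 40.
With the tax collected from suppliers, supply shifts: Qs = (P − 14) − 37.
Solving gives Q = 30 with buyers paying 81 and suppliers receiving 67 (the 14 wedge).
Quantity falls by |ΔQ| = |40 − 30| = 10.
DWL = ½ · t · |ΔQ| = ½ · 14 · 10 = 70.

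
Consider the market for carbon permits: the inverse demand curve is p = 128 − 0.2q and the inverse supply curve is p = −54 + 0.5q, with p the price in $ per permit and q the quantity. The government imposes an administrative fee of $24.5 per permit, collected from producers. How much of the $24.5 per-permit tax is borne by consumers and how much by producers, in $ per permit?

Consumers bear $7 per permit; producers bear $17.5 per permit.

Rewrite in direct form: qd = 640 − 5p and qs = 2p + 108.
Before the tax: set 640 − 5p = 2p + 108 → p* = $76, q* = 260.
With the tax collected from producers, supply shifts: qs = 2(p − 24.5) + 108.
New equilibrium: consumers pay $83, producers receive $58.5, q = 225. (Wedge: pb − ps = 24.5.)
Burden on consumers: $7; on producers: $17.5. (They sum to $24.5.)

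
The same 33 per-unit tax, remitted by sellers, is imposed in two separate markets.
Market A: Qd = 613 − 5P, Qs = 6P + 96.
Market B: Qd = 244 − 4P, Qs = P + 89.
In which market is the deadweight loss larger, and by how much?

Market A: pre-tax P* = 47, Q* = 378; post-tax Q = 288; deadweight loss = 1485.
Market B: pre-tax P* = 31, Q* = 120; post-tax Q = 93.6; deadweight loss = 435.6.
Difference: 1485 vs 435.6 → market A is larger by 1049.4.

Market A, by 1049.4.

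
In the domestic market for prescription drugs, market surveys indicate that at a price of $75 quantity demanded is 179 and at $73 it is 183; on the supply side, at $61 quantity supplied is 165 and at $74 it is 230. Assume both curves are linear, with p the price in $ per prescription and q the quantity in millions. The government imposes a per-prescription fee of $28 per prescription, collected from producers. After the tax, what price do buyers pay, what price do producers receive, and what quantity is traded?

Buyers pay $87; producers receive $59; quantity = 155.

Demand slope: (183 − 179)/(73 − 75) = -2, so qd = 329 − 2p.
Supply slope: (230 − 165)/(74 − 61) = 5, so qs = 5p − 140.
Before the tax: set 329 − 2p = 5p − 140 → p* = $67, q* = 195.
With the tax collected from producers, supply shifts: qs = 5(p − 28) − 140.
Solving gives q = 155 with buyers paying $87 and producers receiving $59 (the $28 wedge).
The less price-elastic side of the market bears the larger share of a per-unit tax.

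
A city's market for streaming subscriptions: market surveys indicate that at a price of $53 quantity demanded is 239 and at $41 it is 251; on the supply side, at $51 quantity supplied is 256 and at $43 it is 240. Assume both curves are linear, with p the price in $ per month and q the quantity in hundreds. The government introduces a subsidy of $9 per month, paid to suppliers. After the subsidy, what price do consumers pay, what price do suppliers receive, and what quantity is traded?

Demand slope: (251 − 239)/(41 − 53) = -1, so qd = 292 − p.
Supply slope: (240 − 256)/(43 − 51) = 2, so qs = 2p + 154.
Before the subsidy: set 292 − p = 2p + 154 → p* = $46, q* = 246.
With a per-unit subsidy paid to suppliers, each receives p + 9 per unit sold, so supply becomes qs = 2(p + 9) + 154.
Solving gives q = 252 with consumers paying $40 and suppliers receiving $49 (the $9 wedge).

Consumers pay $40; suppliers receive $49; quantity = 252.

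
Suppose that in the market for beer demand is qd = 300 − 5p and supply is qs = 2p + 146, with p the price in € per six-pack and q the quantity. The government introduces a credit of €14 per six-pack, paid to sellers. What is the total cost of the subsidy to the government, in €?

Government outlay = €2940.

Before the subsidy: set 300 − 5p = 2p + 146 → p* = €22, q* = 190.
With a per-unit subsidy paid to sellers, each receives p + 14 per unit sold, so supply becomes qs = 2(p + 14) + 146.
New equilibrium: buyers pay €18, sellers receive €32, q = 210. (Wedge: pb − ps = −14.)
Outlay = t · Q = 14 · 210 = €2940.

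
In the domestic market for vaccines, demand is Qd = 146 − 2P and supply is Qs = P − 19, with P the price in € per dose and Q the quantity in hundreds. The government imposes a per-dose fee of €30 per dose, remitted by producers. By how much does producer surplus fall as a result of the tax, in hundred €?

Before the tax: set 146 − 2P = P − 19 → P* = €55, Q* = 36.
With the tax collected from producers, supply shifts: Qs = (P − 30) − 19.
New equilibrium: consumers pay €65, producers receive €35, Q = 16. (Wedge: Pb − Ps = 30.)
ΔPS is the trapezoid between Q = 16 and Q = 36 of height €20: ½ · (36 + 16) · 20 = €520.

Producer surplus falls by €520 hundred.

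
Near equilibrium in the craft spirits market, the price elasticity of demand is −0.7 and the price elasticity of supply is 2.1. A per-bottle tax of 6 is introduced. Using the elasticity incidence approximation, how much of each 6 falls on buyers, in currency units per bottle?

Incidence ratio: buyers' share ≈ εs / (εs + |εd|) = 2.1 / (2.1 + 0.7) = 0.75.
So buyers bear ≈ 0.75 × 6 = 4.5; sellers bear 1.5.

Buyers bear ≈ 4.5 per bottle.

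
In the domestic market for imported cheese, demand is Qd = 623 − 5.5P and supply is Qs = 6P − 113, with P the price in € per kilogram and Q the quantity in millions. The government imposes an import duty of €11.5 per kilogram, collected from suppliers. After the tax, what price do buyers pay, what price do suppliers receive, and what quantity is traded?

Without the tax, 623 − 5.5P = 6P − 113 gives 11.5P = 736, so P* = €64 and Q* = 271.
With the tax collected from suppliers, supply shifts: Qs = 6(P − 11.5) − 113.
Solving gives Q = 238 with buyers paying €70 and suppliers receiving €58.5 (the €11.5 wedge).
The less price-elastic side of the market bears the larger share of a per-unit tax.

Buyers pay €70; suppliers receive €58.5; quantity = 238.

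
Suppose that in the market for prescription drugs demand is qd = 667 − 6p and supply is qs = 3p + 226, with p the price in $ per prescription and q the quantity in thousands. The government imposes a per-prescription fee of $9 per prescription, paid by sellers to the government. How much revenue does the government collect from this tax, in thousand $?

Tax revenue = $3195 thousand.

Without the tax, 667 − 6p = 3p + 226 gives 9p = 441, so p* = $49 and q* = 373.
With the tax collected from sellers, supply shifts: qs = 3(p − 9) + 226.
Solving gives q = 355 with consumers paying $52 and sellers receiving $43 (the $9 wedge).
Revenue = t · Q = 9 · 355 = $3195.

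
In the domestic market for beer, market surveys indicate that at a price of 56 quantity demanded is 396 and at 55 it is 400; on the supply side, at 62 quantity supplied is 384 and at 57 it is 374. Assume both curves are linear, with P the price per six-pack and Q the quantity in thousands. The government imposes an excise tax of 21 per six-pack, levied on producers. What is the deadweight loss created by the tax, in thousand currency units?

Deadweight loss = 294 thousand.

Demand slope: (400 − 396)/(55 − 56) = -4, so Qd = 620 − 4P.
Supply slope: (374 − 384)/(57 − 62) = 2, so Qs = 2P + 260.
Before the tax: set 620 − 4P = 2P + 260 → P* = 60, Q* = 380.
With the tax collected from producers, supply shifts: Qs = 2(P − 21) + 260.
Solving gives Q = 352 with buyers paying 67 and producers receiving 46 (the 21 wedge).
Quantity falls by |ΔQ| = |380 − 352| = 28.
DWL = ½ · t · |ΔQ| = ½ · 21 · 28 = 294.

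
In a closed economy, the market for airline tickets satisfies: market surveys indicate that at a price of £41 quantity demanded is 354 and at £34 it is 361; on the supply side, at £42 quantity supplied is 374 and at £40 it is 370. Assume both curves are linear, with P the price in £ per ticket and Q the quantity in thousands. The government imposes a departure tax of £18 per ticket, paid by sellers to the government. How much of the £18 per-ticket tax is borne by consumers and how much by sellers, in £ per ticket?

Demand slope: (361 − 354)/(34 − 41) = -1, so Qd = 395 − P.
Supply slope: (370 − 374)/(40 − 42) = 2, so Qs = 2P + 290.
Before the tax: set 395 − P = 2P + 290 → P* = £35, Q* = 360.
With the tax collected from sellers, supply shifts: Qs = 2(P − 18) + 290.
New equilibrium: consumers pay £47, sellers receive £29, Q = 348. (Wedge: Pb − Ps = 18.)
Burden on consumers: £12; on sellers: £6. (They sum to £18.)

Consumers bear £12 per ticket; sellers bear £6 per ticket.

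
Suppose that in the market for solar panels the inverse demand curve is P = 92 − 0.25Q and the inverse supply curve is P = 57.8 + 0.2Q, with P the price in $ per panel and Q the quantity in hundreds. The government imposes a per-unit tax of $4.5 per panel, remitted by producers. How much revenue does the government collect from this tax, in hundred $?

Inverting to Q(P) form: Qd = 368 − 4P; Qs = 5P − 289.
Before the tax: set 368 − 4P = 5P − 289 → P* = $73, Q* = 76.
With the tax collected from producers, supply shifts: Qs = 5(P − 4.5) − 289.
New equilibrium: buyers pay $75.5, producers receive $71, Q = 66. (Wedge: Pb − Ps = 4.5.)
Revenue = t · Q = 4.5 · 66 = $297.

Tax revenue = $297 hundred.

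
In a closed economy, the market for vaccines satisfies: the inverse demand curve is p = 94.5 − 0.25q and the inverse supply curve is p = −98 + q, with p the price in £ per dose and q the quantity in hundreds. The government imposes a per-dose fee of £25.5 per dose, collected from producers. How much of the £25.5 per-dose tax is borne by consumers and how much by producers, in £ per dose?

Consumers bear £5.1 per dose; producers bear £20.4 per dose.

Inverting to q(p) form: qd = 378 − 4p; qs = p + 98.
Before the tax: set 378 − 4p = p + 98 → p* = £56, q* = 154.
With the tax collected from producers, supply shifts: qs = (p − 25.5) + 98.
New equilibrium: consumers pay £61.1, producers receive £35.6, q = 133.6. (Wedge: pb − ps = 25.5.)
Burden on consumers: £5.1; on producers: £20.4. (They sum to £25.5.)
The less price-elastic side of the market bears the larger share of a per-unit tax.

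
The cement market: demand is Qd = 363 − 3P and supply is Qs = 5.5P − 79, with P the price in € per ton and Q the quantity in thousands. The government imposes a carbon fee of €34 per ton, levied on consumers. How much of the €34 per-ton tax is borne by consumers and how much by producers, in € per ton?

Consumers bear €22 per ton; producers bear €12 per ton.

Without the tax, 363 − 3P = 5.5P − 79 gives 8.5P = 442, so P* = €52 and Q* = 207.
With the tax collected from consumers, demand (in seller-price terms) shifts: Qd = 363 − 3(P + 34).
New equilibrium: consumers pay €74, producers receive €40, Q = 141. (Wedge: Pb − Ps = 34.)
Burden on consumers: €22; on producers: €12. (They sum to €34.)
The less price-elastic side of the market bears the larger share of a per-unit tax.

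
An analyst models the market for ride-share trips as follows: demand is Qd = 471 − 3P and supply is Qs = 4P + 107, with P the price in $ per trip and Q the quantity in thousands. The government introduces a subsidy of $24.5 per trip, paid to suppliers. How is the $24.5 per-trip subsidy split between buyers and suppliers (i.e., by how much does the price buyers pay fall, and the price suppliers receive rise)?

Before the subsidy: set 471 − 3P = 4P + 107 → P* = $52, Q* = 315.
With a per-unit subsidy paid to suppliers, each receives P + 24.5 per unit sold, so supply becomes Qs = 4(P + 24.5) + 107.
Solving gives Q = 357 with buyers paying $38 and suppliers receiving $62.5 (the $24.5 wedge).
Gain to buyers: $14; to suppliers: $10.5. (They sum to $24.5.)

Buyers gain $14 per trip; suppliers gain $10.5 per trip.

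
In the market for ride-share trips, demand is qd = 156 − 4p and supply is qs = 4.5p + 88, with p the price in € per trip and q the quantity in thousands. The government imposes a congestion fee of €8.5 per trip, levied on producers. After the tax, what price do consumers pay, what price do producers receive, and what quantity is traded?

Consumers pay €12.5; producers receive €4; quantity = 106.

Before the tax: set 156 − 4p = 4.5p + 88 → p* = €8, q* = 124.
With the tax collected from producers, supply shifts: qs = 4.5(p − 8.5) + 88.
New equilibrium: consumers pay €12.5, producers receive €4, q = 106. (Wedge: pb − ps = 8.5.)
The less price-elastic side of the market bears the larger share of a per-unit tax.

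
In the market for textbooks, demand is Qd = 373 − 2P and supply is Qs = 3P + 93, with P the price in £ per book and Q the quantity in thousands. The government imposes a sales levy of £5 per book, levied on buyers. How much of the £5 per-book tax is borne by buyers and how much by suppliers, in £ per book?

Before the tax: set 373 − 2P = 3P + 93 → P* = £56, Q* = 261.
With the tax collected from buyers, demand (in seller-price terms) shifts: Qd = 373 − 2(P + 5).
New equilibrium: buyers pay £59, suppliers receive £54, Q = 255. (Wedge: Pb − Ps = 5.)
Burden on buyers: £3; on suppliers: £2. (They sum to £5.)

Buyers bear £3 per book; suppliers bear £2 per book.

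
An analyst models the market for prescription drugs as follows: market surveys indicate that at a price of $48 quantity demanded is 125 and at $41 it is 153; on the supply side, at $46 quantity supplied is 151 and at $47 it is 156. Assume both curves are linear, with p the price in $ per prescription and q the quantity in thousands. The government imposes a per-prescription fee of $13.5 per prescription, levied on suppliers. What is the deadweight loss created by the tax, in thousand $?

Deadweight loss = $202.5 thousand.

Demand slope: (153 − 125)/(41 − 48) = -4, so qd = 317 − 4p.
Supply slope: (156 − 151)/(47 − 46) = 5, so qs = 5p − 79.
Without the tax, 317 − 4p = 5p − 79 gives 9p = 396, so p* = $44 and q* = 141.
With the tax collected from suppliers, supply shifts: qs = 5(p − 13.5) − 79.
New equilibrium: consumers pay $51.5, suppliers receive $38, q = 111. (Wedge: pb − ps = 13.5.)
Quantity falls by |ΔQ| = |141 − 111| = 30.
DWL = ½ · t · |ΔQ| = ½ · 13.5 · 30 = $202.5.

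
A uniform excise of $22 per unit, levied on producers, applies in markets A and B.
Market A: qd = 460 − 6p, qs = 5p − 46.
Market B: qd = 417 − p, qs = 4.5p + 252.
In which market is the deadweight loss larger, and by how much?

Market A, by $462.

Market A: pre-tax p* = $46, q* = 184; post-tax q = 124; deadweight loss = $660.
Market B: pre-tax p* = $30, q* = 387; post-tax q = 369; deadweight loss = $198.
Difference: $660 vs $198 → market A is larger by $462.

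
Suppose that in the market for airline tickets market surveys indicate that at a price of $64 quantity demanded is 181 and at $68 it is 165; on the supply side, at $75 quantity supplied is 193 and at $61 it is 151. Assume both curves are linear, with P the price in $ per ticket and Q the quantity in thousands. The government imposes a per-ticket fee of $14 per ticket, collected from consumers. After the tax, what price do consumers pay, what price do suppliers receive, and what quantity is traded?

Consumers pay $73; suppliers receive $59; quantity = 145.

Demand slope: (165 − 181)/(68 − 64) = -4, so Qd = 437 − 4P.
Supply slope: (151 − 193)/(61 − 75) = 3, so Qs = 3P − 32.
Without the tax, 437 − 4P = 3P − 32 gives 7P = 469, so P* = $67 and Q* = 169.
With the tax collected from consumers, demand (in seller-price terms) shifts: Qd = 437 − 4(P + 14).
Solving gives Q = 145 with consumers paying $73 and suppliers receiving $59 (the $14 wedge).
The less price-elastic side of the market bears the larger share of a per-unit tax.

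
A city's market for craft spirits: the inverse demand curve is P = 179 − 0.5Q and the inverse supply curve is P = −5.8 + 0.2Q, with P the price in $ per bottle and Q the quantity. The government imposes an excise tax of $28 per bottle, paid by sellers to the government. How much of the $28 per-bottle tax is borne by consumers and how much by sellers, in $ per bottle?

Inverting to Q(P) form: Qd = 358 − 2P; Qs = 5P + 29.
Without the tax, 358 − 2P = 5P + 29 gives 7P = 329, so P* = $47 and Q* = 264.
With the tax collected from sellers, supply shifts: Qs = 5(P − 28) + 29.
New equilibrium: consumers pay $67, sellers receive $39, Q = 224. (Wedge: Pb − Ps = 28.)
Burden on consumers: $20; on sellers: $8. (They sum to $28.)
The less price-elastic side of the market bears the larger share of a per-unit tax.

Consumers bear $20 per bottle; sellers bear $8 per bottle.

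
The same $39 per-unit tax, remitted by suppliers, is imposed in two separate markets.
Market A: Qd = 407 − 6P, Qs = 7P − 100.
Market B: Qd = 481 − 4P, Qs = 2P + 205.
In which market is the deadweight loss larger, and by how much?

Market A, by $1443.

Market A: pre-tax P* = $39, Q* = 173; post-tax Q = 47; deadweight loss = $2457.
Market B: pre-tax P* = $46, Q* = 297; post-tax Q = 245; deadweight loss = $1014.
Difference: $2457 vs $1014 → market A is larger by $1443.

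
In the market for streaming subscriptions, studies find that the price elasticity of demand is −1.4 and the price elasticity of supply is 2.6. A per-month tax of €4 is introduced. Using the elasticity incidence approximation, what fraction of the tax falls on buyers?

Incidence ratio: buyers' share ≈ εs / (εs + |εd|) = 2.6 / (2.6 + 1.4) = 0.65.
Supply is the more elastic side, so buyers bear the larger share.

Buyers' share ≈ 0.65.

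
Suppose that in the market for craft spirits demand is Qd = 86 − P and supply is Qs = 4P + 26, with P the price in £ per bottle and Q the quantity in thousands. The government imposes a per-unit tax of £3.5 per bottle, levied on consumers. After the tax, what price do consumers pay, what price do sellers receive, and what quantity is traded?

Without the tax, 86 − P = 4P + 26 gives 5P = 60, so P* = £12 and Q* = 74.
With the tax collected from consumers, demand (in seller-price terms) shifts: Qd = 86 − (P + 3.5).
New equilibrium: consumers pay £14.8, sellers receive £11.3, Q = 71.2. (Wedge: Pb − Ps = 3.5.)
The less price-elastic side of the market bears the larger share of a per-unit tax.

Consumers pay £14.8; sellers receive £11.3; quantity = 71.2.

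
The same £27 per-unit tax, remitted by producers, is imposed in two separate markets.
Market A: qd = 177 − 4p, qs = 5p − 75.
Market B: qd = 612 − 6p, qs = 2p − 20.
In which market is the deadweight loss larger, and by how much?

Market A: pre-tax p* = £28, q* = 65; post-tax q = 5; deadweight loss = £810.
Market B: pre-tax p* = £79, q* = 138; post-tax q = 97.5; deadweight loss = £546.75.
Difference: £810 vs £546.75 → market A is larger by £263.25.

Market A, by £263.25.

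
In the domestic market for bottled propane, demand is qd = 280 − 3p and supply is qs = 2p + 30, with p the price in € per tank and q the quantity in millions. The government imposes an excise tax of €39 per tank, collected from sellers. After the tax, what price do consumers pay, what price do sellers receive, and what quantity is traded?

Consumers pay €65.6; sellers receive €26.6; quantity = 83.2.

Without the tax, 280 − 3p = 2p + 30 gives 5p = 250, so p* = €50 and q* = 130.
With the tax collected from sellers, supply shifts: qs = 2(p − 39) + 30.
New equilibrium: consumers pay €65.6, sellers receive €26.6, q = 83.2. (Wedge: pb − ps = 39.)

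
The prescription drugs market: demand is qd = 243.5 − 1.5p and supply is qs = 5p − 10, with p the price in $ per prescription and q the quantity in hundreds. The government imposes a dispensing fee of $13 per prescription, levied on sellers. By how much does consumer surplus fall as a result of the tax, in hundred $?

Consumer surplus falls by $1775 hundred.

Without the tax, 243.5 − 1.5p = 5p − 10 gives 6.5p = 253.5, so p* = $39 and q* = 185.
With the tax collected from sellers, supply shifts: qs = 5(p − 13) − 10.
Solving gives q = 170 with consumers paying $49 and sellers receiving $36 (the $13 wedge).
ΔCS is the trapezoid between Q = 170 and Q = 185 of height $10: ½ · (185 + 170) · 10 = $1775.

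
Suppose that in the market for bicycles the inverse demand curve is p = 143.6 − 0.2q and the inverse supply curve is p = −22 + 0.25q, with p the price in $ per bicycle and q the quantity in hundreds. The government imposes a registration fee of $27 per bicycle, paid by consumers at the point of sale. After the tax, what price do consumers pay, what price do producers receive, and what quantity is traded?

Rewrite in direct form: qd = 718 − 5p and qs = 4p + 88.
Without the tax, 718 − 5p = 4p + 88 gives 9p = 630, so p* = $70 and q* = 368.
With the tax collected from consumers, demand (in seller-price terms) shifts: qd = 718 − 5(p + 27).
Solving gives q = 308 with consumers paying $82 and producers receiving $55 (the $27 wedge).

Consumers pay $82; producers receive $55; quantity = 308.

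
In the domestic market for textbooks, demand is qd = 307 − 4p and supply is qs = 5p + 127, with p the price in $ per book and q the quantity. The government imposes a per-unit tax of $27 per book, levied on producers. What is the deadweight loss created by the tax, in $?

Deadweight loss = $810.

Without the tax, 307 − 4p = 5p + 127 gives 9p = 180, so p* = $20 and q* = 227.
With the tax collected from producers, supply shifts: qs = 5(p − 27) + 127.
New equilibrium: buyers pay $35, producers receive $8, q = 167. (Wedge: pb − ps = 27.)
Quantity falls by |ΔQ| = |227 − 167| = 60.
DWL = ½ · t · |ΔQ| = ½ · 27 · 60 = $810.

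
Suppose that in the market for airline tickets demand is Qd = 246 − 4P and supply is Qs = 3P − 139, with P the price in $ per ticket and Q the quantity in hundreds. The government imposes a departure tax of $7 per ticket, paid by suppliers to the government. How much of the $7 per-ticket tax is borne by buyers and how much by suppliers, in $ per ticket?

Without the tax, 246 − 4P = 3P − 139 gives 7P = 385, so P* = $55 and Q* = 26.
With the tax collected from suppliers, supply shifts: Qs = 3(P − 7) − 139.
New equilibrium: buyers pay $58, suppliers receive $51, Q = 14. (Wedge: Pb − Ps = 7.)
Burden on buyers: $3; on suppliers: $4. (They sum to $7.)
The less price-elastic side of the market bears the larger share of a per-unit tax.

Buyers bear $3 per ticket; suppliers bear $4 per ticket.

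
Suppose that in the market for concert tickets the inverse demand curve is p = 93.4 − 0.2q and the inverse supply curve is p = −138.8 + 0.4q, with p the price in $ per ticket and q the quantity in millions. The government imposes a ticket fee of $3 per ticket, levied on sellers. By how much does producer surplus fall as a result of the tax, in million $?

Rewrite in direct form: qd = 467 − 5p and qs = 2.5p + 347.
Without the tax, 467 − 5p = 2.5p + 347 gives 7.5p = 120, so p* = $16 and q* = 387.
With the tax collected from sellers, supply shifts: qs = 2.5(p − 3) + 347.
Solving gives q = 382 with consumers paying $17 and sellers receiving $14 (the $3 wedge).
ΔPS is the trapezoid between Q = 382 and Q = 387 of height $2: ½ · (387 + 382) · 2 = $769.

Producer surplus falls by $769 million.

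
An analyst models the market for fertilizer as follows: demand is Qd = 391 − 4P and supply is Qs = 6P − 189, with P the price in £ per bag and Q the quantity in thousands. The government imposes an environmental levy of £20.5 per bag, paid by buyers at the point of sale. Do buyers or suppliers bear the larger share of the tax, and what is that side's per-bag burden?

Buyers bear the larger share: £12.3 per bag.

Without the tax, 391 − 4P = 6P − 189 gives 10P = 580, so P* = £58 and Q* = 159.
With the tax collected from buyers, demand (in seller-price terms) shifts: Qd = 391 − 4(P + 20.5).
Solving gives Q = 109.8 with buyers paying £70.3 and suppliers receiving £49.8 (the £20.5 wedge).
Per-bag burden: buyers £12.3, suppliers £8.2.
Buyers take the larger share because demand is less price-elastic here (demand slope 4 vs supply slope 6).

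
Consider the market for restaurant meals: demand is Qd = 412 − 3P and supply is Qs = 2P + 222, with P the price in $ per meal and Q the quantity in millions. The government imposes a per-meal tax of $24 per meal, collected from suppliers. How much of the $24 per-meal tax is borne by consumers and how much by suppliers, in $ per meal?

Consumers bear $9.6 per meal; suppliers bear $14.4 per meal.

Before the tax: set 412 − 3P = 2P + 222 → P* = $38, Q* = 298.
With the tax collected from suppliers, supply shifts: Qs = 2(P − 24) + 222.
Solving gives Q = 269.2 with consumers paying $47.6 and suppliers receiving $23.6 (the $24 wedge).
Burden on consumers: $9.6; on suppliers: $14.4. (They sum to $24.)
The less price-elastic side of the market bears the larger share of a per-unit tax.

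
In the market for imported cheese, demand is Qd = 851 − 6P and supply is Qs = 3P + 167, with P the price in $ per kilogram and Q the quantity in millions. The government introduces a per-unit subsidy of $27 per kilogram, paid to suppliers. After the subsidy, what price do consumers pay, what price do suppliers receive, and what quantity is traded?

Consumers pay $67; suppliers receive $94; quantity = 449.

Without the subsidy, 851 − 6P = 3P + 167 gives 9P = 684, so P* = $76 and Q* = 395.
With a per-unit subsidy paid to suppliers, each receives P + 27 per unit sold, so supply becomes Qs = 3(P + 27) + 167.
New equilibrium: consumers pay $67, suppliers receive $94, Q = 449. (Wedge: Pb − Ps = −27.)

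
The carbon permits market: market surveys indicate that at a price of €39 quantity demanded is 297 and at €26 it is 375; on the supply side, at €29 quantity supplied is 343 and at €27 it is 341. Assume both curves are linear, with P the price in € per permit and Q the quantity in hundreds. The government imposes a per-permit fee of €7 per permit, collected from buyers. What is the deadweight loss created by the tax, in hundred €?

Deadweight loss = €21 hundred.

Demand slope: (375 − 297)/(26 − 39) = -6, so Qd = 531 − 6P.
Supply slope: (341 − 343)/(27 − 29) = 1, so Qs = P + 314.
Before the tax: set 531 − 6P = P + 314 → P* = €31, Q* = 345.
With the tax collected from buyers, demand (in seller-price terms) shifts: Qd = 531 − 6(P + 7).
Solving gives Q = 339 with buyers paying €32 and suppliers receiving €25 (the €7 wedge).
Quantity falls by |ΔQ| = |345 − 339| = 6.
DWL = ½ · t · |ΔQ| = ½ · 7 · 6 = €21.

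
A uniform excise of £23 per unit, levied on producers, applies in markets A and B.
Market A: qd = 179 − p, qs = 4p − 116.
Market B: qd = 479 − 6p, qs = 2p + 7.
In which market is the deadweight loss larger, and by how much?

Market B, by £185.15.

Market A: pre-tax p* = £59, q* = 120; post-tax q = 101.6; deadweight loss = £211.6.
Market B: pre-tax p* = £59, q* = 125; post-tax q = 90.5; deadweight loss = £396.75.
Difference: £211.6 vs £396.75 → market B is larger by £185.15.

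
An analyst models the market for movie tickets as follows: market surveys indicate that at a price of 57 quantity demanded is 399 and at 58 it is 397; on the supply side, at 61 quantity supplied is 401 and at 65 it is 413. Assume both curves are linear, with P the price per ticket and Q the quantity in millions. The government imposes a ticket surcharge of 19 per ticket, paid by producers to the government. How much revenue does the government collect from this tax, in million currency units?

Demand slope: (397 − 399)/(58 − 57) = -2, so Qd = 513 − 2P.
Supply slope: (413 − 401)/(65 − 61) = 3, so Qs = 3P + 218.
Before the tax: set 513 − 2P = 3P + 218 → P* = 59, Q* = 395.
With the tax collected from producers, supply shifts: Qs = 3(P − 19) + 218.
New equilibrium: buyers pay 70.4, producers receive 51.4, Q = 372.2. (Wedge: Pb − Ps = 19.)
Revenue = t · Q = 19 · 372.2 = 7071.8.

Tax revenue = 7071.8 million.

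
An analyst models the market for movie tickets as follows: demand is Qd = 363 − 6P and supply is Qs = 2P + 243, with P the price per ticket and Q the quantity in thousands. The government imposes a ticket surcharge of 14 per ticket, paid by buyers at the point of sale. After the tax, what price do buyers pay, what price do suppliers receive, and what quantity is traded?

Without the tax, 363 − 6P = 2P + 243 gives 8P = 120, so P* = 15 and Q* = 273.
With the tax collected from buyers, demand (in seller-price terms) shifts: Qd = 363 − 6(P + 14).
Solving gives Q = 252 with buyers paying 18.5 and suppliers receiving 4.5 (the 14 wedge).
The less price-elastic side of the market bears the larger share of a per-unit tax.

Buyers pay 18.5; suppliers receive 4.5; quantity = 252.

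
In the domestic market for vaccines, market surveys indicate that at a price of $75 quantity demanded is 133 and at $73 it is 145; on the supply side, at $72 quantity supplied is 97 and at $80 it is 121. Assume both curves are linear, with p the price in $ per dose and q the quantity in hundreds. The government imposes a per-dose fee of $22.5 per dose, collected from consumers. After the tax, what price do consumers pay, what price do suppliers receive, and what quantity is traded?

Consumers pay $85.5; suppliers receive $63; quantity = 70.

Demand slope: (145 − 133)/(73 − 75) = -6, so qd = 583 − 6p.
Supply slope: (121 − 97)/(80 − 72) = 3, so qs = 3p − 119.
Before the tax: set 583 − 6p = 3p − 119 → p* = $78, q* = 115.
With the tax collected from consumers, demand (in seller-price terms) shifts: qd = 583 − 6(p + 22.5).
New equilibrium: consumers pay $85.5, suppliers receive $63, q = 70. (Wedge: pb − ps = 22.5.)
The less price-elastic side of the market bears the larger share of a per-unit tax.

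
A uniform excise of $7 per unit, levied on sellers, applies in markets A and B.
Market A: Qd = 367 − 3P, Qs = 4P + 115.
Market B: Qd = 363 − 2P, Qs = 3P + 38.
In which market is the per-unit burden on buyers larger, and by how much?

Market A: pre-tax P* = $36, Q* = 259; post-tax Q = 247; per-unit burden on buyers = $4.
Market B: pre-tax P* = $65, Q* = 233; post-tax Q = 224.6; per-unit burden on buyers = $4.2.
Difference: $4 vs $4.2 → market B is larger by $0.2.

Market B, by $0.2.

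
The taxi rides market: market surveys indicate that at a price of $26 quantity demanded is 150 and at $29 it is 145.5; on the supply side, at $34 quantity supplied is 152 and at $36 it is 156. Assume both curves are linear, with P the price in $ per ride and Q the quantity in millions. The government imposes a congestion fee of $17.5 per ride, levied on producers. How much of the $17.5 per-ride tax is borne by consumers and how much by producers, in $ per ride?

Demand slope: (145.5 − 150)/(29 − 26) = -1.5, so Qd = 189 − 1.5P.
Supply slope: (156 − 152)/(36 − 34) = 2, so Qs = 2P + 84.
Before the tax: set 189 − 1.5P = 2P + 84 → P* = $30, Q* = 144.
With the tax collected from producers, supply shifts: Qs = 2(P − 17.5) + 84.
New equilibrium: consumers pay $40, producers receive $22.5, Q = 129. (Wedge: Pb − Ps = 17.5.)
Burden on consumers: $10; on producers: $7.5. (They sum to $17.5.)
The less price-elastic side of the market bears the larger share of a per-unit tax.

Consumers bear $10 per ride; producers bear $7.5 per ride.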